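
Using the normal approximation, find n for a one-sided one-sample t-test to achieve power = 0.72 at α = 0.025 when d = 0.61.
n = 18

Sample size formula (one-sample t-test, normal approximation):
n = ((z_α + z_β) / d)²

z_α = 1.960 (for α = 0.025, one-sided)
z_β = 0.583 (for power = 0.72)
d = 0.61

n = ((1.960 + 0.583) / 0.61)²
n = (4.169)²
n ≈ 17.38
Round up to the next whole number: n = 18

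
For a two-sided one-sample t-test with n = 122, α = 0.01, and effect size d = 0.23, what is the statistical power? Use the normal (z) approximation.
Power ≈ 0.49

Power calculation (one-sample t-test, normal approximation):
z_β = d · √n - z_{α/2}
z_β = 0.23 · √122 - 2.576
z_β = 0.23 · 11.045 - 2.576
z_β = -0.035

Power = Φ(z_β) = Φ(-0.035) ≈ 0.486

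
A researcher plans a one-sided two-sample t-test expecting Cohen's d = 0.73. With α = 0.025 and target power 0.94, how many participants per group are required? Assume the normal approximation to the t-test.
n = 47 per group

Sample size formula (two-sample t-test, normal approximation):
n = 2 · ((z_α + z_β) / d)²

z_α = 1.960 (for α = 0.025, one-sided)
z_β = 1.555 (for power = 0.94)
d = 0.73

n = 2 · ((1.960 + 1.555) / 0.73)²
n = 2 · (4.815)²
n ≈ 46.37
Round up to the next whole number: n = 47 per group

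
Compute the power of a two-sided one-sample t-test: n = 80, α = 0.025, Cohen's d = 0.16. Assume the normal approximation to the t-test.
Power ≈ 0.21

Power calculation (one-sample t-test, normal approximation):
z_β = d · √n - z_{α/2}
z_β = 0.16 · √80 - 2.241
z_β = 0.16 · 8.944 - 2.241
z_β = -0.810

Power = Φ(z_β) = Φ(-0.810) ≈ 0.209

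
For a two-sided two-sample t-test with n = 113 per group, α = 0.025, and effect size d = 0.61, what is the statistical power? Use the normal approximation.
Power ≈ 0.99

Power calculation (two-sample t-test, normal approximation):
z_β = d · √(n/2) - z_{α/2}
z_β = 0.61 · √(113/2) - 2.241
z_β = 0.61 · 7.517 - 2.241
z_β = 2.344

Power = Φ(z_β) = Φ(2.344) ≈ 0.990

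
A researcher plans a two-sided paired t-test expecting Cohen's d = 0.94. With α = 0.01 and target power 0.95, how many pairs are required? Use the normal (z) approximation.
n = 21 pairs

Sample size formula (paired t-test, normal approximation):
n = ((z_{α/2} + z_β) / d)²

z_{α/2} = 2.576 (for α = 0.01, two-sided)
z_β = 1.645 (for power = 0.95)
d = 0.94

n = ((2.576 + 1.645) / 0.94)²
n = (4.490)²
n ≈ 20.16
Round up to the next whole number: n = 21 pairs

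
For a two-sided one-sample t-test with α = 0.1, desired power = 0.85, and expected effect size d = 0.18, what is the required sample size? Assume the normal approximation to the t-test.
n = 222

Sample size formula (one-sample t-test, normal approximation):
n = ((z_{α/2} + z_β) / d)²

z_{α/2} = 1.645 (for α = 0.1, two-sided)
z_β = 1.036 (for power = 0.85)
d = 0.18

n = ((1.645 + 1.036) / 0.18)²
n = (14.894)²
n ≈ 221.83
Round up to the next whole number: n = 222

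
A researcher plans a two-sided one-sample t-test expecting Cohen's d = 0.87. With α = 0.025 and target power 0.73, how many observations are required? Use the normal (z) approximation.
n = 11

Sample size formula (one-sample t-test, normal approximation):
n = ((z_{α/2} + z_β) / d)²

z_{α/2} = 2.241 (for α = 0.025, two-sided)
z_β = 0.613 (for power = 0.73)
d = 0.87

n = ((2.241 + 0.613) / 0.87)²
n = (3.280)²
n ≈ 10.76
Round up to the next whole number: n = 11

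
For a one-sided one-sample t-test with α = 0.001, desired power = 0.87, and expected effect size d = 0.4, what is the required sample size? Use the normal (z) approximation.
n = 112

Sample size formula (one-sample t-test, normal approximation):
n = ((z_α + z_β) / d)²

z_α = 3.090 (for α = 0.001, one-sided)
z_β = 1.126 (for power = 0.87)
d = 0.4

n = ((3.090 + 1.126) / 0.4)²
n = (10.540)²
n ≈ 111.09
Round up to the next whole number: n = 112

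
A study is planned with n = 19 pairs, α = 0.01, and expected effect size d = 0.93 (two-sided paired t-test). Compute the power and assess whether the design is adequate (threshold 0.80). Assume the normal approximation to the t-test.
Power ≈ 0.93; the study is adequately powered (power ≥ 0.80)

Power calculation (paired t-test, normal approximation):
z_β = d · √n - z_{α/2}
z_β = 0.93 · √19 - 2.576
z_β = 0.93 · 4.359 - 2.576
z_β = 1.478

Power = Φ(z_β) = Φ(1.478) ≈ 0.930

Effect size d = 0.93 is large by Cohen's convention (0.2/0.5/0.8).

Threshold: power ≥ 0.80 is conventionally adequate.
Power ≈ 0.93 → the study is adequately powered (power ≥ 0.80).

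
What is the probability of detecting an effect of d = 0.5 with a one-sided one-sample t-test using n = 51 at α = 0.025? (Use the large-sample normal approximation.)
Power ≈ 0.95

Power calculation (one-sample t-test, normal approximation):
z_β = d · √n - z_α
z_β = 0.5 · √51 - 1.960
z_β = 0.5 · 7.141 - 1.960
z_β = 1.611

Power = Φ(z_β) = Φ(1.611) ≈ 0.946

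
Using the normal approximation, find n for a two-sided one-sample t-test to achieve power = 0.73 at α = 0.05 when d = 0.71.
n = 14

Sample size formula (one-sample t-test, normal approximation):
n = ((z_{α/2} + z_β) / d)²

z_{α/2} = 1.960 (for α = 0.05, two-sided)
z_β = 0.613 (for power = 0.73)
d = 0.71

n = ((1.960 + 0.613) / 0.71)²
n = (3.624)²
n ≈ 13.13
Round up to the next whole number: n = 14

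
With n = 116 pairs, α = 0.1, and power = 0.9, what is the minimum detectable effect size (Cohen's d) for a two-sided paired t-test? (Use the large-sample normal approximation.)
d ≈ 0.27

Minimum detectable effect (paired t-test, normal approximation):
d = (z_{α/2} + z_β) / √n
d = (1.645 + 1.282) / √116
d = 2.926 / 10.770
d ≈ 0.27

By Cohen's convention (0.2 small / 0.5 medium / 0.8 large): small effect.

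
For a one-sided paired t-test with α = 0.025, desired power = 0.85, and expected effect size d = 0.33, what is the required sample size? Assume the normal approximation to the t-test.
n = 83 pairs

Sample size formula (paired t-test, normal approximation):
n = ((z_α + z_β) / d)²

z_α = 1.960 (for α = 0.025, one-sided)
z_β = 1.036 (for power = 0.85)
d = 0.33

n = ((1.960 + 1.036) / 0.33)²
n = (9.079)²
n ≈ 82.43
Round up to the next whole number: n = 83 pairs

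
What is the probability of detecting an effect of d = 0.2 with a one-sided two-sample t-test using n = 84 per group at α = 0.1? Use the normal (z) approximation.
Power ≈ 0.51

Power calculation (two-sample t-test, normal approximation):
z_β = d · √(n/2) - z_α
z_β = 0.2 · √(84/2) - 1.282
z_β = 0.2 · 6.481 - 1.282
z_β = 0.015

Power = Φ(z_β) = Φ(0.015) ≈ 0.506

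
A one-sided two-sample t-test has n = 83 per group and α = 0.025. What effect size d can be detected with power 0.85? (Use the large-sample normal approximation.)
d ≈ 0.47

Minimum detectable effect (two-sample t-test, normal approximation):
d = (z_α + z_β) / √(n/2)
d = (1.960 + 1.036) / √(83/2)
d = 2.996 / 6.442
d ≈ 0.47

By Cohen's convention (0.2 small / 0.5 medium / 0.8 large): small effect.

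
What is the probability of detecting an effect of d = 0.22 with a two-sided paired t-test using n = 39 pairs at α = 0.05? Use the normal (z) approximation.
Power ≈ 0.28

Power calculation (paired t-test, normal approximation):
z_β = d · √n - z_{α/2}
z_β = 0.22 · √39 - 1.960
z_β = 0.22 · 6.245 - 1.960
z_β = -0.586

Power = Φ(z_β) = Φ(-0.586) ≈ 0.279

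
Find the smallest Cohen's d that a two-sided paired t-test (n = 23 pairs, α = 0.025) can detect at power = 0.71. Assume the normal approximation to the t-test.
d ≈ 0.58

Minimum detectable effect (paired t-test, normal approximation):
d = (z_{α/2} + z_β) / √n
d = (2.241 + 0.553) / √23
d = 2.795 / 4.796
d ≈ 0.58

By Cohen's convention (0.2 small / 0.5 medium / 0.8 large): medium effect.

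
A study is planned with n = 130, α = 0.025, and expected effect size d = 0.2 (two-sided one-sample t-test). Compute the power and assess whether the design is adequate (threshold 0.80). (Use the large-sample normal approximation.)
Power ≈ 0.52; the study is underpowered (power < 0.80)

Power calculation (one-sample t-test, normal approximation):
z_β = d · √n - z_{α/2}
z_β = 0.2 · √130 - 2.241
z_β = 0.2 · 11.402 - 2.241
z_β = 0.039

Power = Φ(z_β) = Φ(0.039) ≈ 0.516

Effect size d = 0.2 is small by Cohen's convention (0.2/0.5/0.8).

Threshold: power ≥ 0.80 is conventionally adequate.
Power ≈ 0.52 → the study is underpowered (power < 0.80).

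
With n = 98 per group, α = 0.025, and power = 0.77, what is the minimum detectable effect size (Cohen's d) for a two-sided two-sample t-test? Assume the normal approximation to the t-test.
d ≈ 0.43

Minimum detectable effect (two-sample t-test, normal approximation):
d = (z_{α/2} + z_β) / √(n/2)
d = (2.241 + 0.739) / √(98/2)
d = 2.980 / 7.000
d ≈ 0.43

By Cohen's convention (0.2 small / 0.5 medium / 0.8 large): small effect.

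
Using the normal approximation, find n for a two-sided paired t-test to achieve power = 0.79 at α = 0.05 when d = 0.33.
n = 71 pairs

Sample size formula (paired t-test, normal approximation):
n = ((z_{α/2} + z_β) / d)²

z_{α/2} = 1.960 (for α = 0.05, two-sided)
z_β = 0.806 (for power = 0.79)
d = 0.33

n = ((1.960 + 0.806) / 0.33)²
n = (8.382)²
n ≈ 70.26
Round up to the next whole number: n = 71 pairs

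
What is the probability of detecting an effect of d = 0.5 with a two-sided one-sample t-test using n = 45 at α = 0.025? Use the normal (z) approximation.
Power ≈ 0.87

Power calculation (one-sample t-test, normal approximation):
z_β = d · √n - z_{α/2}
z_β = 0.5 · √45 - 2.241
z_β = 0.5 · 6.708 - 2.241
z_β = 1.113

Power = Φ(z_β) = Φ(1.113) ≈ 0.867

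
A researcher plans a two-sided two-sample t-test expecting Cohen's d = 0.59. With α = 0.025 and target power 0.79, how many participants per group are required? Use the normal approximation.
n = 54 per group

Sample size formula (two-sample t-test, normal approximation):
n = 2 · ((z_{α/2} + z_β) / d)²

z_{α/2} = 2.241 (for α = 0.025, two-sided)
z_β = 0.806 (for power = 0.79)
d = 0.59

n = 2 · ((2.241 + 0.806) / 0.59)²
n = 2 · (5.164)²
n ≈ 53.33
Round up to the next whole number: n = 54 per group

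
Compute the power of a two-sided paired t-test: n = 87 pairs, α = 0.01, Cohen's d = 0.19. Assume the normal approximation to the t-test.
Power ≈ 0.21

Power calculation (paired t-test, normal approximation):
z_β = d · √n - z_{α/2}
z_β = 0.19 · √87 - 2.576
z_β = 0.19 · 9.327 - 2.576
z_β = -0.804

Power = Φ(z_β) = Φ(-0.804) ≈ 0.211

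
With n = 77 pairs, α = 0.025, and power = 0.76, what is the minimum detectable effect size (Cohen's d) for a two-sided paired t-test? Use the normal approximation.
d ≈ 0.34

Minimum detectable effect (paired t-test, normal approximation):
d = (z_{α/2} + z_β) / √n
d = (2.241 + 0.706) / √77
d = 2.948 / 8.775
d ≈ 0.34

By Cohen's convention (0.2 small / 0.5 medium / 0.8 large): small effect.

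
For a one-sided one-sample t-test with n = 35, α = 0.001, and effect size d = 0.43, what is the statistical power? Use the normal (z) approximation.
Power ≈ 0.29

Power calculation (one-sample t-test, normal approximation):
z_β = d · √n - z_α
z_β = 0.43 · √35 - 3.090
z_β = 0.43 · 5.916 - 3.090
z_β = -0.546

Power = Φ(z_β) = Φ(-0.546) ≈ 0.292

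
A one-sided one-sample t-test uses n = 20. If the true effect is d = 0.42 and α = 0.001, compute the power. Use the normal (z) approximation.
Power ≈ 0.11

Power calculation (one-sample t-test, normal approximation):
z_β = d · √n - z_α
z_β = 0.42 · √20 - 3.090
z_β = 0.42 · 4.472 - 3.090
z_β = -1.212

Power = Φ(z_β) = Φ(-1.212) ≈ 0.113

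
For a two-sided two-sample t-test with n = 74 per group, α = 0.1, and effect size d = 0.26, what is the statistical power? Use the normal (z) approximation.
Power ≈ 0.47

Power calculation (two-sample t-test, normal approximation):
z_β = d · √(n/2) - z_{α/2}
z_β = 0.26 · √(74/2) - 1.645
z_β = 0.26 · 6.083 - 1.645
z_β = -0.063

Power = Φ(z_β) = Φ(-0.063) ≈ 0.475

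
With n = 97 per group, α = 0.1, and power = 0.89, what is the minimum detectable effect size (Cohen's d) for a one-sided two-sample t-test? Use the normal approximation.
d ≈ 0.36

Minimum detectable effect (two-sample t-test, normal approximation):
d = (z_α + z_β) / √(n/2)
d = (1.282 + 1.227) / √(97/2)
d = 2.508 / 6.964
d ≈ 0.36

By Cohen's convention (0.2 small / 0.5 medium / 0.8 large): small effect.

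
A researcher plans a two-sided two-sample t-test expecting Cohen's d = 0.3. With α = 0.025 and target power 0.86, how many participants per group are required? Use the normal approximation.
n = 246 per group

Sample size formula (two-sample t-test, normal approximation):
n = 2 · ((z_{α/2} + z_β) / d)²

z_{α/2} = 2.241 (for α = 0.025, two-sided)
z_β = 1.080 (for power = 0.86)
d = 0.3

n = 2 · ((2.241 + 1.080) / 0.3)²
n = 2 · (11.070)²
n ≈ 245.09
Round up to the next whole number: n = 246 per group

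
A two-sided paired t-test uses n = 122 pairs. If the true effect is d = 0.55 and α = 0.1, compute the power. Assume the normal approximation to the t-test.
Power ≈ 1.00

Power calculation (paired t-test, normal approximation):
z_β = d · √n - z_{α/2}
z_β = 0.55 · √122 - 1.645
z_β = 0.55 · 11.045 - 1.645
z_β = 4.430

Power = Φ(z_β) = Φ(4.430) ≈ 1.000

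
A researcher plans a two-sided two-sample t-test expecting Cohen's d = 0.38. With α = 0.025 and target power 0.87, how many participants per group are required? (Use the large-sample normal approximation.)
n = 158 per group

Sample size formula (two-sample t-test, normal approximation):
n = 2 · ((z_{α/2} + z_β) / d)²

z_{α/2} = 2.241 (for α = 0.025, two-sided)
z_β = 1.126 (for power = 0.87)
d = 0.38

n = 2 · ((2.241 + 1.126) / 0.38)²
n = 2 · (8.861)²
n ≈ 157.03
Round up to the next whole number: n = 158 per group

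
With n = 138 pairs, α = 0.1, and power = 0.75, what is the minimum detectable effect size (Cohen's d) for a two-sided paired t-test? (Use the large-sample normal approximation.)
d ≈ 0.20

Minimum detectable effect (paired t-test, normal approximation):
d = (z_{α/2} + z_β) / √n
d = (1.645 + 0.674) / √138
d = 2.319 / 11.747
d ≈ 0.20

By Cohen's convention (0.2 small / 0.5 medium / 0.8 large): small effect.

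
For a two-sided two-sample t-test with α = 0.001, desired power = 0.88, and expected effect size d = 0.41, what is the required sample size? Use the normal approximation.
n = 238 per group

Sample size formula (two-sample t-test, normal approximation):
n = 2 · ((z_{α/2} + z_β) / d)²

z_{α/2} = 3.291 (for α = 0.001, two-sided)
z_β = 1.175 (for power = 0.88)
d = 0.41

n = 2 · ((3.291 + 1.175) / 0.41)²
n = 2 · (10.893)²
n ≈ 237.31
Round up to the next whole number: n = 238 per group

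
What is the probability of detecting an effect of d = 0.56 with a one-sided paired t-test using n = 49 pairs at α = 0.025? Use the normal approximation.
Power ≈ 0.98

Power calculation (paired t-test, normal approximation):
z_β = d · √n - z_α
z_β = 0.56 · √49 - 1.960
z_β = 0.56 · 7.000 - 1.960
z_β = 1.960

Power = Φ(z_β) = Φ(1.960) ≈ 0.975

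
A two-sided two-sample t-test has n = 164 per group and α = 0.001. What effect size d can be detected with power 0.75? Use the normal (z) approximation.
d ≈ 0.44

Minimum detectable effect (two-sample t-test, normal approximation):
d = (z_{α/2} + z_β) / √(n/2)
d = (3.291 + 0.674) / √(164/2)
d = 3.965 / 9.055
d ≈ 0.44

By Cohen's convention (0.2 small / 0.5 medium / 0.8 large): small effect.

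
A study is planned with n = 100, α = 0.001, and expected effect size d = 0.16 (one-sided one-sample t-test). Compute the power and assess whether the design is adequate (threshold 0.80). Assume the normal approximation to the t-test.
Power ≈ 0.07; the study is underpowered (power < 0.80)

Power calculation (one-sample t-test, normal approximation):
z_β = d · √n - z_α
z_β = 0.16 · √100 - 3.090
z_β = 0.16 · 10.000 - 3.090
z_β = -1.490

Power = Φ(z_β) = Φ(-1.490) ≈ 0.068

Effect size d = 0.16 is very small by Cohen's convention (0.2/0.5/0.8).

Threshold: power ≥ 0.80 is conventionally adequate.
Power ≈ 0.07 → the study is underpowered (power < 0.80).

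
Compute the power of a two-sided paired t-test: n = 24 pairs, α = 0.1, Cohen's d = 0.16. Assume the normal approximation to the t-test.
Power ≈ 0.19

Power calculation (paired t-test, normal approximation):
z_β = d · √n - z_{α/2}
z_β = 0.16 · √24 - 1.645
z_β = 0.16 · 4.899 - 1.645
z_β = -0.861

Power = Φ(z_β) = Φ(-0.861) ≈ 0.195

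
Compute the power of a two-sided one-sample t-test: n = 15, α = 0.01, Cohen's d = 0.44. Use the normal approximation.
Power ≈ 0.19

Power calculation (one-sample t-test, normal approximation):
z_β = d · √n - z_{α/2}
z_β = 0.44 · √15 - 2.576
z_β = 0.44 · 3.873 - 2.576
z_β = -0.872

Power = Φ(z_β) = Φ(-0.872) ≈ 0.192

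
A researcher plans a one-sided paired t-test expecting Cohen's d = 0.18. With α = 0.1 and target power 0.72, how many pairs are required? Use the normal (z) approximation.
n = 108 pairs

Sample size formula (paired t-test, normal approximation):
n = ((z_α + z_β) / d)²

z_α = 1.282 (for α = 0.1, one-sided)
z_β = 0.583 (for power = 0.72)
d = 0.18

n = ((1.282 + 0.583) / 0.18)²
n = (10.361)²
n ≈ 107.35
Round up to the next whole number: n = 108 pairs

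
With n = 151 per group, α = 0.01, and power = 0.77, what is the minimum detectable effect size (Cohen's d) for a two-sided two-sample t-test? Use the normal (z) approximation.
d ≈ 0.38

Minimum detectable effect (two-sample t-test, normal approximation):
d = (z_{α/2} + z_β) / √(n/2)
d = (2.576 + 0.739) / √(151/2)
d = 3.315 / 8.689
d ≈ 0.38

By Cohen's convention (0.2 small / 0.5 medium / 0.8 large): small effect.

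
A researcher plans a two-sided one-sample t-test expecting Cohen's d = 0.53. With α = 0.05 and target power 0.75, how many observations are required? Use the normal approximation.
n = 25

Sample size formula (one-sample t-test, normal approximation):
n = ((z_{α/2} + z_β) / d)²

z_{α/2} = 1.960 (for α = 0.05, two-sided)
z_β = 0.674 (for power = 0.75)
d = 0.53

n = ((1.960 + 0.674) / 0.53)²
n = (4.970)²
n ≈ 24.70
Round up to the next whole number: n = 25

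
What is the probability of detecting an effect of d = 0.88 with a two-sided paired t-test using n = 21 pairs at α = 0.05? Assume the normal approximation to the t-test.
Power ≈ 0.98

Power calculation (paired t-test, normal approximation):
z_β = d · √n - z_{α/2}
z_β = 0.88 · √21 - 1.960
z_β = 0.88 · 4.583 - 1.960
z_β = 2.073

Power = Φ(z_β) = Φ(2.073) ≈ 0.981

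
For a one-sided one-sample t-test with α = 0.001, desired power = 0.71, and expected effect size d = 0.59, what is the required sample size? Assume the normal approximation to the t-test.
n = 39

Sample size formula (one-sample t-test, normal approximation):
n = ((z_α + z_β) / d)²

z_α = 3.090 (for α = 0.001, one-sided)
z_β = 0.553 (for power = 0.71)
d = 0.59

n = ((3.090 + 0.553) / 0.59)²
n = (6.175)²
n ≈ 38.13
Round up to the next whole number: n = 39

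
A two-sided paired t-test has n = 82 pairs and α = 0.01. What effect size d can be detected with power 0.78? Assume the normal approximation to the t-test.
d ≈ 0.37

Minimum detectable effect (paired t-test, normal approximation):
d = (z_{α/2} + z_β) / √n
d = (2.576 + 0.772) / √82
d = 3.348 / 9.055
d ≈ 0.37

By Cohen's convention (0.2 small / 0.5 medium / 0.8 large): small effect.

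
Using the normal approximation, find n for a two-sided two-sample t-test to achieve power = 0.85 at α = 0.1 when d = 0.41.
n = 86 per group

Sample size formula (two-sample t-test, normal approximation):
n = 2 · ((z_{α/2} + z_β) / d)²

z_{α/2} = 1.645 (for α = 0.1, two-sided)
z_β = 1.036 (for power = 0.85)
d = 0.41

n = 2 · ((1.645 + 1.036) / 0.41)²
n = 2 · (6.539)²
n ≈ 85.52
Round up to the next whole number: n = 86 per group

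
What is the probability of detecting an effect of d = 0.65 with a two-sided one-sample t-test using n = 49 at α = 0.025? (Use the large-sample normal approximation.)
Power ≈ 0.99

Power calculation (one-sample t-test, normal approximation):
z_β = d · √n - z_{α/2}
z_β = 0.65 · √49 - 2.241
z_β = 0.65 · 7.000 - 2.241
z_β = 2.309

Power = Φ(z_β) = Φ(2.309) ≈ 0.990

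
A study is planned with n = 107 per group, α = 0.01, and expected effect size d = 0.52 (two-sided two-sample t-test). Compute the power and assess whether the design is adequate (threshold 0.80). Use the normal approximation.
Power ≈ 0.89; the study is adequately powered (power ≥ 0.80)

Power calculation (two-sample t-test, normal approximation):
z_β = d · √(n/2) - z_{α/2}
z_β = 0.52 · √(107/2) - 2.576
z_β = 0.52 · 7.314 - 2.576
z_β = 1.228

Power = Φ(z_β) = Φ(1.228) ≈ 0.890

Effect size d = 0.52 is medium by Cohen's convention (0.2/0.5/0.8).

Threshold: power ≥ 0.80 is conventionally adequate.
Power ≈ 0.89 → the study is adequately powered (power ≥ 0.80).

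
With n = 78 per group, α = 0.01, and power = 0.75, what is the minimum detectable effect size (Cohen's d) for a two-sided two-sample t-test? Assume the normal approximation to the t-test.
d ≈ 0.52

Minimum detectable effect (two-sample t-test, normal approximation):
d = (z_{α/2} + z_β) / √(n/2)
d = (2.576 + 0.674) / √(78/2)
d = 3.250 / 6.245
d ≈ 0.52

By Cohen's convention (0.2 small / 0.5 medium / 0.8 large): medium effect.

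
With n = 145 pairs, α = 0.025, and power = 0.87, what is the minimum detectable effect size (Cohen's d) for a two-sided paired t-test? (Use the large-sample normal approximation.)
d ≈ 0.28

Minimum detectable effect (paired t-test, normal approximation):
d = (z_{α/2} + z_β) / √n
d = (2.241 + 1.126) / √145
d = 3.368 / 12.042
d ≈ 0.28

By Cohen's convention (0.2 small / 0.5 medium / 0.8 large): small effect.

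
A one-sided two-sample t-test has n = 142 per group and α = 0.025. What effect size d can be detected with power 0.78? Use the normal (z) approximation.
d ≈ 0.32

Minimum detectable effect (two-sample t-test, normal approximation):
d = (z_α + z_β) / √(n/2)
d = (1.960 + 0.772) / √(142/2)
d = 2.732 / 8.426
d ≈ 0.32

By Cohen's convention (0.2 small / 0.5 medium / 0.8 large): small effect.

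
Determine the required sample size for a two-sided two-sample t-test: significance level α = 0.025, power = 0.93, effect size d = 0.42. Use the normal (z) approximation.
n = 157 per group

Sample size formula (two-sample t-test, normal approximation):
n = 2 · ((z_{α/2} + z_β) / d)²

z_{α/2} = 2.241 (for α = 0.025, two-sided)
z_β = 1.476 (for power = 0.93)
d = 0.42

n = 2 · ((2.241 + 1.476) / 0.42)²
n = 2 · (8.850)²
n ≈ 156.65
Round up to the next whole number: n = 157 per group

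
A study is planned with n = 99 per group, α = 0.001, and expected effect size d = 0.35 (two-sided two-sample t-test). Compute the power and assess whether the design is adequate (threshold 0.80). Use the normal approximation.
Power ≈ 0.20; the study is underpowered (power < 0.80)

Power calculation (two-sample t-test, normal approximation):
z_β = d · √(n/2) - z_{α/2}
z_β = 0.35 · √(99/2) - 3.291
z_β = 0.35 · 7.036 - 3.291
z_β = -0.828

Power = Φ(z_β) = Φ(-0.828) ≈ 0.204

Effect size d = 0.35 is small by Cohen's convention (0.2/0.5/0.8).

Threshold: power ≥ 0.80 is conventionally adequate.
Power ≈ 0.20 → the study is underpowered (power < 0.80).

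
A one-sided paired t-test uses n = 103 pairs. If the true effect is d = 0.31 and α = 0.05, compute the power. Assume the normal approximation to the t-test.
Power ≈ 0.93

Power calculation (paired t-test, normal approximation):
z_β = d · √n - z_α
z_β = 0.31 · √103 - 1.645
z_β = 0.31 · 10.149 - 1.645
z_β = 1.501

Power = Φ(z_β) = Φ(1.501) ≈ 0.933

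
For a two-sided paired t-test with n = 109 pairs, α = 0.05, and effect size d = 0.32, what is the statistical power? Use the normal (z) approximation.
Power ≈ 0.92

Power calculation (paired t-test, normal approximation):
z_β = d · √n - z_{α/2}
z_β = 0.32 · √109 - 1.960
z_β = 0.32 · 10.440 - 1.960
z_β = 1.381

Power = Φ(z_β) = Φ(1.381) ≈ 0.916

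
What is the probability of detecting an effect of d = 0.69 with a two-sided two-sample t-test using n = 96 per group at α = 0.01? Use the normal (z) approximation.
Power ≈ 0.99

Power calculation (two-sample t-test, normal approximation):
z_β = d · √(n/2) - z_{α/2}
z_β = 0.69 · √(96/2) - 2.576
z_β = 0.69 · 6.928 - 2.576
z_β = 2.205

Power = Φ(z_β) = Φ(2.205) ≈ 0.986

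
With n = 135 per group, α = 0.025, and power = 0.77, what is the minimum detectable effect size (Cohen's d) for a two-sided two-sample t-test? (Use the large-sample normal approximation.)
d ≈ 0.36

Minimum detectable effect (two-sample t-test, normal approximation):
d = (z_{α/2} + z_β) / √(n/2)
d = (2.241 + 0.739) / √(135/2)
d = 2.980 / 8.216
d ≈ 0.36

By Cohen's convention (0.2 small / 0.5 medium / 0.8 large): small effect.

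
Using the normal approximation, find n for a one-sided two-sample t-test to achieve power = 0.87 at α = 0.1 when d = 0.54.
n = 40 per group

Sample size formula (two-sample t-test, normal approximation):
n = 2 · ((z_α + z_β) / d)²

z_α = 1.282 (for α = 0.1, one-sided)
z_β = 1.126 (for power = 0.87)
d = 0.54

n = 2 · ((1.282 + 1.126) / 0.54)²
n = 2 · (4.459)²
n ≈ 39.77
Round up to the next whole number: n = 40 per group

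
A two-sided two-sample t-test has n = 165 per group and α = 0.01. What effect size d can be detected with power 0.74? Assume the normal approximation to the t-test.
d ≈ 0.35

Minimum detectable effect (two-sample t-test, normal approximation):
d = (z_{α/2} + z_β) / √(n/2)
d = (2.576 + 0.643) / √(165/2)
d = 3.219 / 9.083
d ≈ 0.35

By Cohen's convention (0.2 small / 0.5 medium / 0.8 large): small effect.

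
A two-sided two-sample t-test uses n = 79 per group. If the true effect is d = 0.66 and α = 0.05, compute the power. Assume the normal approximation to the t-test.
Power ≈ 0.99

Power calculation (two-sample t-test, normal approximation):
z_β = d · √(n/2) - z_{α/2}
z_β = 0.66 · √(79/2) - 1.960
z_β = 0.66 · 6.285 - 1.960
z_β = 2.188

Power = Φ(z_β) = Φ(2.188) ≈ 0.986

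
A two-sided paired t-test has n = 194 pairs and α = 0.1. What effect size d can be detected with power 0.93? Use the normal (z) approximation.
d ≈ 0.22

Minimum detectable effect (paired t-test, normal approximation):
d = (z_{α/2} + z_β) / √n
d = (1.645 + 1.476) / √194
d = 3.121 / 13.928
d ≈ 0.22

By Cohen's convention (0.2 small / 0.5 medium / 0.8 large): small effect.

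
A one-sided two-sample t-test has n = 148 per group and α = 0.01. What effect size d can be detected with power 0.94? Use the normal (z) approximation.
d ≈ 0.45

Minimum detectable effect (two-sample t-test, normal approximation):
d = (z_α + z_β) / √(n/2)
d = (2.326 + 1.555) / √(148/2)
d = 3.881 / 8.602
d ≈ 0.45

By Cohen's convention (0.2 small / 0.5 medium / 0.8 large): small effect.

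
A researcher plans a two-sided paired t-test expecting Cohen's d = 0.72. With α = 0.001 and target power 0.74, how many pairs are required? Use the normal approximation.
n = 30 pairs

Sample size formula (paired t-test, normal approximation):
n = ((z_{α/2} + z_β) / d)²

z_{α/2} = 3.291 (for α = 0.001, two-sided)
z_β = 0.643 (for power = 0.74)
d = 0.72

n = ((3.291 + 0.643) / 0.72)²
n = (5.464)²
n ≈ 29.86
Round up to the next whole number: n = 30 pairs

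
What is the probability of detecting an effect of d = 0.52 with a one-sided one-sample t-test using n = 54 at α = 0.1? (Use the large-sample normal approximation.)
Power ≈ 0.99

Power calculation (one-sample t-test, normal approximation):
z_β = d · √n - z_α
z_β = 0.52 · √54 - 1.282
z_β = 0.52 · 7.348 - 1.282
z_β = 2.540

Power = Φ(z_β) = Φ(2.540) ≈ 0.994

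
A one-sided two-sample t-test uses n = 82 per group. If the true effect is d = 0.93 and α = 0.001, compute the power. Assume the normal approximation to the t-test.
Power ≈ 1.00

Power calculation (two-sample t-test, normal approximation):
z_β = d · √(n/2) - z_α
z_β = 0.93 · √(82/2) - 3.090
z_β = 0.93 · 6.403 - 3.090
z_β = 2.865

Power = Φ(z_β) = Φ(2.865) ≈ 0.998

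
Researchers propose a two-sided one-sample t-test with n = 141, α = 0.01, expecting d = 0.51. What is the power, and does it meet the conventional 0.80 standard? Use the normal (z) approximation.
Power ≈ 1.00; the study is adequately powered (power ≥ 0.80)

Power calculation (one-sample t-test, normal approximation):
z_β = d · √n - z_{α/2}
z_β = 0.51 · √141 - 2.576
z_β = 0.51 · 11.874 - 2.576
z_β = 3.480

Power = Φ(z_β) = Φ(3.480) ≈ 1.000

Effect size d = 0.51 is medium by Cohen's convention (0.2/0.5/0.8).

Threshold: power ≥ 0.80 is conventionally adequate.
Power ≈ 1.00 → the study is adequately powered (power ≥ 0.80).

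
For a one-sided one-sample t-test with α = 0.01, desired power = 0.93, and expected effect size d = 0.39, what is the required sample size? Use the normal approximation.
n = 96

Sample size formula (one-sample t-test, normal approximation):
n = ((z_α + z_β) / d)²

z_α = 2.326 (for α = 0.01, one-sided)
z_β = 1.476 (for power = 0.93)
d = 0.39

n = ((2.326 + 1.476) / 0.39)²
n = (9.749)²
n ≈ 95.04
Round up to the next whole number: n = 96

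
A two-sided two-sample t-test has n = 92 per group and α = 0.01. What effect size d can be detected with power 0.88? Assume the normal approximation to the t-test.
d ≈ 0.55

Minimum detectable effect (two-sample t-test, normal approximation):
d = (z_{α/2} + z_β) / √(n/2)
d = (2.576 + 1.175) / √(92/2)
d = 3.751 / 6.782
d ≈ 0.55

By Cohen's convention (0.2 small / 0.5 medium / 0.8 large): medium effect.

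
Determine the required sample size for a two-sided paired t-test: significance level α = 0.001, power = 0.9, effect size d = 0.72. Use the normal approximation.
n = 41 pairs

Sample size formula (paired t-test, normal approximation):
n = ((z_{α/2} + z_β) / d)²

z_{α/2} = 3.291 (for α = 0.001, two-sided)
z_β = 1.282 (for power = 0.9)
d = 0.72

n = ((3.291 + 1.282) / 0.72)²
n = (6.351)²
n ≈ 40.34
Round up to the next whole number: n = 41 pairs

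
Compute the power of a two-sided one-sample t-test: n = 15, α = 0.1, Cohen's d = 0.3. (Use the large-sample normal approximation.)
Power ≈ 0.31

Power calculation (one-sample t-test, normal approximation):
z_β = d · √n - z_{α/2}
z_β = 0.3 · √15 - 1.645
z_β = 0.3 · 3.873 - 1.645
z_β = -0.483

Power = Φ(z_β) = Φ(-0.483) ≈ 0.315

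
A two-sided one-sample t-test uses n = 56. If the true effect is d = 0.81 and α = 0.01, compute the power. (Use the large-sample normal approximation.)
Power ≈ 1.00

Power calculation (one-sample t-test, normal approximation):
z_β = d · √n - z_{α/2}
z_β = 0.81 · √56 - 2.576
z_β = 0.81 · 7.483 - 2.576
z_β = 3.486

Power = Φ(z_β) = Φ(3.486) ≈ 1.000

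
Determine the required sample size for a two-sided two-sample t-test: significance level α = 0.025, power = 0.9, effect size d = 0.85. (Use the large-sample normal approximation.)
n = 35 per group

Sample size formula (two-sample t-test, normal approximation):
n = 2 · ((z_{α/2} + z_β) / d)²

z_{α/2} = 2.241 (for α = 0.025, two-sided)
z_β = 1.282 (for power = 0.9)
d = 0.85

n = 2 · ((2.241 + 1.282) / 0.85)²
n = 2 · (4.145)²
n ≈ 34.36
Round up to the next whole number: n = 35 per group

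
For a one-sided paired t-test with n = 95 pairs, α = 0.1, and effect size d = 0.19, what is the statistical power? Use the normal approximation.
Power ≈ 0.72

Power calculation (paired t-test, normal approximation):
z_β = d · √n - z_α
z_β = 0.19 · √95 - 1.282
z_β = 0.19 · 9.747 - 1.282
z_β = 0.570

Power = Φ(z_β) = Φ(0.570) ≈ 0.716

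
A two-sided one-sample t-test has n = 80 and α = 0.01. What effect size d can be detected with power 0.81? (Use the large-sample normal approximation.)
d ≈ 0.39

Minimum detectable effect (one-sample t-test, normal approximation):
d = (z_{α/2} + z_β) / √n
d = (2.576 + 0.878) / √80
d = 3.454 / 8.944
d ≈ 0.39

By Cohen's convention (0.2 small / 0.5 medium / 0.8 large): small effect.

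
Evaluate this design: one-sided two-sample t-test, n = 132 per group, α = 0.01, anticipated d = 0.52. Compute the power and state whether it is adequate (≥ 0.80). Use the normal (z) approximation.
Power ≈ 0.97; the study is adequately powered (power ≥ 0.80)

Power calculation (two-sample t-test, normal approximation):
z_β = d · √(n/2) - z_α
z_β = 0.52 · √(132/2) - 2.326
z_β = 0.52 · 8.124 - 2.326
z_β = 1.898

Power = Φ(z_β) = Φ(1.898) ≈ 0.971

Effect size d = 0.52 is medium by Cohen's convention (0.2/0.5/0.8).

Threshold: power ≥ 0.80 is conventionally adequate.
Power ≈ 0.97 → the study is adequately powered (power ≥ 0.80).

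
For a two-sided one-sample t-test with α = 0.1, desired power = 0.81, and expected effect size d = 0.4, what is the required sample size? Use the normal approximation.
n = 40

Sample size formula (one-sample t-test, normal approximation):
n = ((z_{α/2} + z_β) / d)²

z_{α/2} = 1.645 (for α = 0.1, two-sided)
z_β = 0.878 (for power = 0.81)
d = 0.4

n = ((1.645 + 0.878) / 0.4)²
n = (6.308)²
n ≈ 39.79
Round up to the next whole number: n = 40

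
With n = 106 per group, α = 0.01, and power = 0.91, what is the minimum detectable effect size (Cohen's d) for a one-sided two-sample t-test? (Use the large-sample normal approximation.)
d ≈ 0.50

Minimum detectable effect (two-sample t-test, normal approximation):
d = (z_α + z_β) / √(n/2)
d = (2.326 + 1.341) / √(106/2)
d = 3.667 / 7.280
d ≈ 0.50

By Cohen's convention (0.2 small / 0.5 medium / 0.8 large): medium effect.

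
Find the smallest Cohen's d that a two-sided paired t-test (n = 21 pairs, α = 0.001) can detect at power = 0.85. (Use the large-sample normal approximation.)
d ≈ 0.94

Minimum detectable effect (paired t-test, normal approximation):
d = (z_{α/2} + z_β) / √n
d = (3.291 + 1.036) / √21
d = 4.327 / 4.583
d ≈ 0.94

By Cohen's convention (0.2 small / 0.5 medium / 0.8 large): large effect.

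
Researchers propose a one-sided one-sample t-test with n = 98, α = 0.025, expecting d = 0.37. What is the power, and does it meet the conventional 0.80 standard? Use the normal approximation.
Power ≈ 0.96; the study is adequately powered (power ≥ 0.80)

Power calculation (one-sample t-test, normal approximation):
z_β = d · √n - z_α
z_β = 0.37 · √98 - 1.960
z_β = 0.37 · 9.899 - 1.960
z_β = 1.703

Power = Φ(z_β) = Φ(1.703) ≈ 0.956

Effect size d = 0.37 is small by Cohen's convention (0.2/0.5/0.8).

Threshold: power ≥ 0.80 is conventionally adequate.
Power ≈ 0.96 → the study is adequately powered (power ≥ 0.80).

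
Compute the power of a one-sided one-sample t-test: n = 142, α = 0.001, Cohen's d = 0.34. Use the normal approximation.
Power ≈ 0.83

Power calculation (one-sample t-test, normal approximation):
z_β = d · √n - z_α
z_β = 0.34 · √142 - 3.090
z_β = 0.34 · 11.916 - 3.090
z_β = 0.961

Power = Φ(z_β) = Φ(0.961) ≈ 0.832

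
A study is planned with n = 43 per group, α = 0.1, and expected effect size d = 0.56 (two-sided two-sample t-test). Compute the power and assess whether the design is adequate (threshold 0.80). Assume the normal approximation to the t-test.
Power ≈ 0.83; the study is adequately powered (power ≥ 0.80)

Power calculation (two-sample t-test, normal approximation):
z_β = d · √(n/2) - z_{α/2}
z_β = 0.56 · √(43/2) - 1.645
z_β = 0.56 · 4.637 - 1.645
z_β = 0.952

Power = Φ(z_β) = Φ(0.952) ≈ 0.829

Effect size d = 0.56 is medium by Cohen's convention (0.2/0.5/0.8).

Threshold: power ≥ 0.80 is conventionally adequate.
Power ≈ 0.83 → the study is adequately powered (power ≥ 0.80).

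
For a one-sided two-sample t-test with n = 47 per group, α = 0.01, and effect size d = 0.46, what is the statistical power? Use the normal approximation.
Power ≈ 0.46

Power calculation (two-sample t-test, normal approximation):
z_β = d · √(n/2) - z_α
z_β = 0.46 · √(47/2) - 2.326
z_β = 0.46 · 4.848 - 2.326
z_β = -0.096

Power = Φ(z_β) = Φ(-0.096) ≈ 0.462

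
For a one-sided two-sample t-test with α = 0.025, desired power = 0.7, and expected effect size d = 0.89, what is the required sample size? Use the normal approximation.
n = 16 per group

Sample size formula (two-sample t-test, normal approximation):
n = 2 · ((z_α + z_β) / d)²

z_α = 1.960 (for α = 0.025, one-sided)
z_β = 0.524 (for power = 0.7)
d = 0.89

n = 2 · ((1.960 + 0.524) / 0.89)²
n = 2 · (2.791)²
n ≈ 15.58
Round up to the next whole number: n = 16 per group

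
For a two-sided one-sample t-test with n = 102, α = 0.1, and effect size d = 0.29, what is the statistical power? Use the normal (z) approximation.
Power ≈ 0.90

Power calculation (one-sample t-test, normal approximation):
z_β = d · √n - z_{α/2}
z_β = 0.29 · √102 - 1.645
z_β = 0.29 · 10.100 - 1.645
z_β = 1.284

Power = Φ(z_β) = Φ(1.284) ≈ 0.900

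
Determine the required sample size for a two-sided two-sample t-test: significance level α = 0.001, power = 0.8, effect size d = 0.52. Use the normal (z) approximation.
n = 127 per group

Sample size formula (two-sample t-test, normal approximation):
n = 2 · ((z_{α/2} + z_β) / d)²

z_{α/2} = 3.291 (for α = 0.001, two-sided)
z_β = 0.842 (for power = 0.8)
d = 0.52

n = 2 · ((3.291 + 0.842) / 0.52)²
n = 2 · (7.948)²
n ≈ 126.34
Round up to the next whole number: n = 127 per group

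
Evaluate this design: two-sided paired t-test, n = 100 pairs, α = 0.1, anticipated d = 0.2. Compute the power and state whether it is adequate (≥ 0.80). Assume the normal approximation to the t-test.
Power ≈ 0.64; the study is underpowered (power < 0.80)

Power calculation (paired t-test, normal approximation):
z_β = d · √n - z_{α/2}
z_β = 0.2 · √100 - 1.645
z_β = 0.2 · 10.000 - 1.645
z_β = 0.355

Power = Φ(z_β) = Φ(0.355) ≈ 0.639

Effect size d = 0.2 is small by Cohen's convention (0.2/0.5/0.8).

Threshold: power ≥ 0.80 is conventionally adequate.
Power ≈ 0.64 → the study is underpowered (power < 0.80).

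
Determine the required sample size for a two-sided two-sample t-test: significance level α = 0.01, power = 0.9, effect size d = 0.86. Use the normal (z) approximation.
n = 41 per group

Sample size formula (two-sample t-test, normal approximation):
n = 2 · ((z_{α/2} + z_β) / d)²

z_{α/2} = 2.576 (for α = 0.01, two-sided)
z_β = 1.282 (for power = 0.9)
d = 0.86

n = 2 · ((2.576 + 1.282) / 0.86)²
n = 2 · (4.486)²
n ≈ 40.25
Round up to the next whole number: n = 41 per group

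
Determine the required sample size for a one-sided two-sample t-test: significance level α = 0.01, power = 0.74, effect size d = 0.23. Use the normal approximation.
n = 334 per group

Sample size formula (two-sample t-test, normal approximation):
n = 2 · ((z_α + z_β) / d)²

z_α = 2.326 (for α = 0.01, one-sided)
z_β = 0.643 (for power = 0.74)
d = 0.23

n = 2 · ((2.326 + 0.643) / 0.23)²
n = 2 · (12.909)²
n ≈ 333.28
Round up to the next whole number: n = 334 per group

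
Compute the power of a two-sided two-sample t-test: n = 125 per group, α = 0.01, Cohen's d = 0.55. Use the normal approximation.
Power ≈ 0.96

Power calculation (two-sample t-test, normal approximation):
z_β = d · √(n/2) - z_{α/2}
z_β = 0.55 · √(125/2) - 2.576
z_β = 0.55 · 7.906 - 2.576
z_β = 1.772

Power = Φ(z_β) = Φ(1.772) ≈ 0.962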